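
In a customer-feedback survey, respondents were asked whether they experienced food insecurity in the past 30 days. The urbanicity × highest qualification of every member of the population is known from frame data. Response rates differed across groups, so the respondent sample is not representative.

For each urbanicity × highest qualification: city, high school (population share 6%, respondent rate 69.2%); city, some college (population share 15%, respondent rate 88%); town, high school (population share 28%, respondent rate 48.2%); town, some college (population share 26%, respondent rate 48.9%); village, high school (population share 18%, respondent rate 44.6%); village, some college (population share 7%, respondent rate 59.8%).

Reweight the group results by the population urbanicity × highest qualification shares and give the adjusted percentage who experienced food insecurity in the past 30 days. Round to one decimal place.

Post-stratification weights by population share, not respondent share:
  city, high school: 0.06 × 69.2 = 4.152
  city, some college: 0.15 × 88 = 13.2
  town, high school: 0.28 × 48.2 = 13.496
  town, some college: 0.26 × 48.9 = 12.714
  village, high school: 0.18 × 44.6 = 8.028
  village, some college: 0.07 × 59.8 = 4.186
Post-stratified estimate = 55.776 → 55.8%.

55.8%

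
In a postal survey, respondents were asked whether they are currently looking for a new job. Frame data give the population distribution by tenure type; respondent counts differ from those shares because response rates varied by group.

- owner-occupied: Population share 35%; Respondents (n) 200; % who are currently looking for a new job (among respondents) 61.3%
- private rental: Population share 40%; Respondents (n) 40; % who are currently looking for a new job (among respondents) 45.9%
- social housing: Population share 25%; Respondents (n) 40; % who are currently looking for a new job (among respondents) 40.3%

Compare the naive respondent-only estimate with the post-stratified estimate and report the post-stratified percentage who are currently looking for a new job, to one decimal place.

49.9%

Unadjusted (pooled respondent) estimate weights by respondent counts:
  (200/280)×61.3 + (40/280)×45.9 + (40/280)×40.3 = 56.1%
Post-stratifying to population shares instead:
  0.35×61.3 + 0.4×45.9 + 0.25×40.3 = 49.89%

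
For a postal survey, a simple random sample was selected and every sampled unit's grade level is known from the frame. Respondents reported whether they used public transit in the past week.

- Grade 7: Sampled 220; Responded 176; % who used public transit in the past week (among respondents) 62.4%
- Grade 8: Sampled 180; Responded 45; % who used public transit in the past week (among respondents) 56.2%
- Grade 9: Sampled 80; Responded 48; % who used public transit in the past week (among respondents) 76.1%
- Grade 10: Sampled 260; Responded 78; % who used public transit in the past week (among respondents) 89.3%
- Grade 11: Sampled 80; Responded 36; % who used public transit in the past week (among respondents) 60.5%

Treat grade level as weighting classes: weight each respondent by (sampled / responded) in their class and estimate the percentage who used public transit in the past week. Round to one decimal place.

70.7%

Response rates by class: Grade 7 176/220 = 80%, Grade 8 45/180 = 25%, Grade 9 48/80 = 60%, Grade 10 78/260 = 30%, Grade 11 36/80 = 45%.
With weight = n_sampled/n_responded per class, the weighted class total is n_sampled:
  Grade 7: 220 × 62.4 = 13,728
  Grade 8: 180 × 56.2 = 10,116
  Grade 9: 80 × 76.1 = 6088
  Grade 10: 260 × 89.3 = 23,218
  Grade 11: 80 × 60.5 = 4840
Adjusted estimate = 57,990 / 820 = 70.7195 → 70.7%.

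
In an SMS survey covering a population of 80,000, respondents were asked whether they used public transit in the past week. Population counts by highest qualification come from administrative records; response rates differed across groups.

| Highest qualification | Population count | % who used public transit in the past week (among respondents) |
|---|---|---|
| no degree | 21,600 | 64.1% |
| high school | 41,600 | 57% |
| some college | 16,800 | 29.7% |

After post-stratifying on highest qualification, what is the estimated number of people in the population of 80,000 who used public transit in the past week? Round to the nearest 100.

Each cell contributes its population count × the respondent rate:
  no degree: 21,600 × 64.1% = 13845.6
  high school: 41,600 × 57% = 23,712
  some college: 16,800 × 29.7% = 4989.6
Estimated total = 42547.2 → 42,500.

42,500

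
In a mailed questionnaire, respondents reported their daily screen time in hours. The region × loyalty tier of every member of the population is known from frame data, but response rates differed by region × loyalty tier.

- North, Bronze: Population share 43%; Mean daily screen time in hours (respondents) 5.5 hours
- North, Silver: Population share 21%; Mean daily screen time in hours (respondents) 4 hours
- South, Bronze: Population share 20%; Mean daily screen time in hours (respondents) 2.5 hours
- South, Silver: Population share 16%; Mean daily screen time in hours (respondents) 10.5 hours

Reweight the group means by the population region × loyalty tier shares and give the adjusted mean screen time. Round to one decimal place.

5.4

Reweight to the known region × loyalty tier distribution:
  North, Bronze: 0.43 × 5.5 = 2.365
  North, Silver: 0.21 × 4 = 0.84
  South, Bronze: 0.2 × 2.5 = 0.5
  South, Silver: 0.16 × 10.5 = 1.68
Post-stratified estimate = 5.385 → 5.4.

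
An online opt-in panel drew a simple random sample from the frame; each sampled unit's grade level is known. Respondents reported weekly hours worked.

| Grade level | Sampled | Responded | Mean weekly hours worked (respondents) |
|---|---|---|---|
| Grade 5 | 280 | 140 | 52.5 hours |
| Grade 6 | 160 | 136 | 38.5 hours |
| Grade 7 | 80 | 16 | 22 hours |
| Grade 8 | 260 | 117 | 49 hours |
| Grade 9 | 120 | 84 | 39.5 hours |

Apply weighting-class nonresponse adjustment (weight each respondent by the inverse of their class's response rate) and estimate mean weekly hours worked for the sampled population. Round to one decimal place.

44.6

Class response rates: Grade 5 140/280 = 50%, Grade 6 136/160 = 85%, Grade 7 16/80 = 20%, Grade 8 117/260 = 45%, Grade 9 84/120 = 70%.
With weight = n_sampled/n_responded per class, the weighted class total is n_sampled:
  Grade 5: 280 × 52.5 = 14,700
  Grade 6: 160 × 38.5 = 6160
  Grade 7: 80 × 22 = 1760
  Grade 8: 260 × 49 = 12,740
  Grade 9: 120 × 39.5 = 4740
Adjusted estimate = 40,100 / 900 = 44.5556 → 44.6.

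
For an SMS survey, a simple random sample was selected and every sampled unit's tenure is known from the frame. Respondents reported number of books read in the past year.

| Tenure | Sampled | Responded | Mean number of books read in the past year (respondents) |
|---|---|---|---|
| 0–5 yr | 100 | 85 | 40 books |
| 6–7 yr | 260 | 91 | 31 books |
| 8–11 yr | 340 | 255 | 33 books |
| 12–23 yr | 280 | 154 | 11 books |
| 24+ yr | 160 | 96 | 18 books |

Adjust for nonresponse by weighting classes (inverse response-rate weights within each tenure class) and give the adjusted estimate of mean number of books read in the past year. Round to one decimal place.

Class response rates: 0–5 yr 85/100 = 85%, 6–7 yr 91/260 = 35%, 8–11 yr 255/340 = 75%, 12–23 yr 154/280 = 55%, 24+ yr 96/160 = 60%.
With weight = n_sampled/n_responded per class, the weighted class total is n_sampled:
  0–5 yr: 100 × 40 = 4000
  6–7 yr: 260 × 31 = 8060
  8–11 yr: 340 × 33 = 11,220
  12–23 yr: 280 × 11 = 3080
  24+ yr: 160 × 18 = 2880
Adjusted estimate = 29,240 / 1,140 = 25.6491 → 25.6.

25.6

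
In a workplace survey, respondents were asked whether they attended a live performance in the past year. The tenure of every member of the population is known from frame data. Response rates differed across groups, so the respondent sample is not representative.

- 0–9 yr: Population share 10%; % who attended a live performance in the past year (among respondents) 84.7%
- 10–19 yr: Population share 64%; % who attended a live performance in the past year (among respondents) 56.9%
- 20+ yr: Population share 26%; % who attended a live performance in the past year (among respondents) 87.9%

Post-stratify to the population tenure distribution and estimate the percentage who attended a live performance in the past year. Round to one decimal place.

67.7%

Each cell contributes population-share × respondent value:
  0–9 yr: 0.1 × 84.7 = 8.47
  10–19 yr: 0.64 × 56.9 = 36.416
  20+ yr: 0.26 × 87.9 = 22.854
Post-stratified estimate = 67.74 → 67.7%.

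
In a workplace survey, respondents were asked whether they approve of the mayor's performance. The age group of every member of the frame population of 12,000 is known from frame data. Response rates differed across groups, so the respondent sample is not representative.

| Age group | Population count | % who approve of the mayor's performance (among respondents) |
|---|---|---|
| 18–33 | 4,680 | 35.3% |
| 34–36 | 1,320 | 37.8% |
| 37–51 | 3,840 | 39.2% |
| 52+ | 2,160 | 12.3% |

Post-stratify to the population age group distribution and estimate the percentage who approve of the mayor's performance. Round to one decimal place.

Weight each group's respondent value by its population share:
  18–33: (4,680/12,000) × 35.3 = 13.767
  34–36: (1,320/12,000) × 37.8 = 4.158
  37–51: (3,840/12,000) × 39.2 = 12.544
  52+: (2,160/12,000) × 12.3 = 2.214
Post-stratified estimate = 32.683 → 32.7%.

32.7%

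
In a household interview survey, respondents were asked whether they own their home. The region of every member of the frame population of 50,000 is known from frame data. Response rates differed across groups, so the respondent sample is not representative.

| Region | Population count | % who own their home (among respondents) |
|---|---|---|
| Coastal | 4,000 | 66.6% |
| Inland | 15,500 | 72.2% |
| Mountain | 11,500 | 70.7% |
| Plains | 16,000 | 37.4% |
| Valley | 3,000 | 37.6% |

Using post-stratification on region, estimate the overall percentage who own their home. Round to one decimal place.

58.2%

Weight each group's respondent value by its population share:
  Coastal: (4,000/50,000) × 66.6 = 5.328
  Inland: (15,500/50,000) × 72.2 = 22.382
  Mountain: (11,500/50,000) × 70.7 = 16.261
  Plains: (16,000/50,000) × 37.4 = 11.968
  Valley: (3,000/50,000) × 37.6 = 2.256
Post-stratified estimate = 58.195 → 58.2%.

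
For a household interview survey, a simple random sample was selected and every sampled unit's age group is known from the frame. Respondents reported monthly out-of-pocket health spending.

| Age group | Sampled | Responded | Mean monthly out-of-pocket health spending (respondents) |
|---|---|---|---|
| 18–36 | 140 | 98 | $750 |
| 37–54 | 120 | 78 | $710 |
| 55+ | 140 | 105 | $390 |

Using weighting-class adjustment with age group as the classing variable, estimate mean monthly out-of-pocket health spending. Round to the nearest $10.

$610

Class response rates: 18–36 98/140 = 70%, 37–54 78/120 = 65%, 55+ 105/140 = 75%.
Inverse-response-rate weighting restores each class to its sampled count, so class totals weight by n_sampled:
  18–36: 140 × 750 = 105,000
  37–54: 120 × 710 = 85,200
  55+: 140 × 390 = 54,600
Adjusted estimate = 244,800 / 400 = 612 → $610.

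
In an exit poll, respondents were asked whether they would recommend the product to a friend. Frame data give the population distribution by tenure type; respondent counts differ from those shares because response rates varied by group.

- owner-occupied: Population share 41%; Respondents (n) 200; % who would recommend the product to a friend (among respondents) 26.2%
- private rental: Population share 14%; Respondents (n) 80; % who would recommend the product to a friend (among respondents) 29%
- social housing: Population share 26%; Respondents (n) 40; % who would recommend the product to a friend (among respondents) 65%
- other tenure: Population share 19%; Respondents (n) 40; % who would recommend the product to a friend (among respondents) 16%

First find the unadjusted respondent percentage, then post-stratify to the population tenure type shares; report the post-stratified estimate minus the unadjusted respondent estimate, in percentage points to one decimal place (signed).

Naive respondent-only estimate (weights = respondent counts):
  (200/360)×26.2 + (80/360)×29 + (40/360)×65 + (40/360)×16 = 30%
Reweighting by population tenure type shares:
  0.41×26.2 + 0.14×29 + 0.26×65 + 0.19×16 = 34.742%
Difference = 34.742 − 30 = 4.742 pp.

+4.7 percentage points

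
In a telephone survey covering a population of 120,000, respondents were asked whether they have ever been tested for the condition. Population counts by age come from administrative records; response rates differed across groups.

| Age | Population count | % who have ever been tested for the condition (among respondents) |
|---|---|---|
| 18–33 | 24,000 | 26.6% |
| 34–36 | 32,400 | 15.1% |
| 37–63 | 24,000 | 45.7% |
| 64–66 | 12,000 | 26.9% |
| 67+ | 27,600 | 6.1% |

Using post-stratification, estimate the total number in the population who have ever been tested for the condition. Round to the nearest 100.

27,200

Estimated count per cell = population count × respondent percentage:
  18–33: 24,000 × 26.6% = 6384
  34–36: 32,400 × 15.1% = 4892.4
  37–63: 24,000 × 45.7% = 10,968
  64–66: 12,000 × 26.9% = 3228
  67+: 27,600 × 6.1% = 1683.6
Estimated total = 27,156 → 27,200.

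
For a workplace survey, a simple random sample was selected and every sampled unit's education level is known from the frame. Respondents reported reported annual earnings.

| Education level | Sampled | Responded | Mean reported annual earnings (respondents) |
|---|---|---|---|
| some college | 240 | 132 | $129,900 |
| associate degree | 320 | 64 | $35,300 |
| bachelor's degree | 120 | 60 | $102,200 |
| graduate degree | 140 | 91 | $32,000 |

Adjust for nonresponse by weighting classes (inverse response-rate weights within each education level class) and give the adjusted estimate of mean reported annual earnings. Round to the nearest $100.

Class response rates: some college 132/240 = 55%, associate degree 64/320 = 20%, bachelor's degree 60/120 = 50%, graduate degree 91/140 = 65%.
With weight = n_sampled/n_responded per class, the weighted class total is n_sampled:
  some college: 240 × 129,900 = 31,176,000
  associate degree: 320 × 35,300 = 11,296,000
  bachelor's degree: 120 × 102,200 = 12,264,000
  graduate degree: 140 × 32,000 = 4,480,000
Adjusted estimate = 59,216,000 / 820 = 72214.6 → $72,200.

$72,200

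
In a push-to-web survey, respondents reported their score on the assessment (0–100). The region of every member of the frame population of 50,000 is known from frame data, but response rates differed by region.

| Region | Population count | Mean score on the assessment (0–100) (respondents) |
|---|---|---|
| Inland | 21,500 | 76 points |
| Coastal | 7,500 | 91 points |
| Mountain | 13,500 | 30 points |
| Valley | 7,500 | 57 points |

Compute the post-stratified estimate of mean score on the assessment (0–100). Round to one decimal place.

Weight each group's respondent value by its population share:
  Inland: (21,500/50,000) × 76 = 32.68
  Coastal: (7,500/50,000) × 91 = 13.65
  Mountain: (13,500/50,000) × 30 = 8.1
  Valley: (7,500/50,000) × 57 = 8.55
Post-stratified estimate = 62.98 → 63.0.

63.0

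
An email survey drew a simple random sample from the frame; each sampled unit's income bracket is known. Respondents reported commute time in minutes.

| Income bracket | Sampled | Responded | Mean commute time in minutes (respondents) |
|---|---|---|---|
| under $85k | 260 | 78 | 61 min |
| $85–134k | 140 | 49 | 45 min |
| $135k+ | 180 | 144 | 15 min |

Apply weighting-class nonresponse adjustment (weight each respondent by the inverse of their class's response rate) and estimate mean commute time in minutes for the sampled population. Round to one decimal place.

42.9

Response rates by class: under $85k 78/260 = 30%, $85–134k 49/140 = 35%, $135k+ 144/180 = 80%.
Weighting each respondent by the inverse class response rate inflates each class back to its sampled size, so the class weight is n_sampled:
  under $85k: 260 × 61 = 15,860
  $85–134k: 140 × 45 = 6300
  $135k+: 180 × 15 = 2700
Adjusted estimate = 24,860 / 580 = 42.8621 → 42.9.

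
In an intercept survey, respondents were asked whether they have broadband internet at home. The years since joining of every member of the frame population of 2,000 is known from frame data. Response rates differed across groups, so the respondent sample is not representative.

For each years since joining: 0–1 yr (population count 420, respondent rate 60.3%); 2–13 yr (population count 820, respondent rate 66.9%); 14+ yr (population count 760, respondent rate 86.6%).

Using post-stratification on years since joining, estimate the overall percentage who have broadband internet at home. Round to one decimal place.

73.0%

Reweight to the known years since joining distribution:
  0–1 yr: (420/2,000) × 60.3 = 12.663
  2–13 yr: (820/2,000) × 66.9 = 27.429
  14+ yr: (760/2,000) × 86.6 = 32.908
Post-stratified estimate = 73 → 73.0%.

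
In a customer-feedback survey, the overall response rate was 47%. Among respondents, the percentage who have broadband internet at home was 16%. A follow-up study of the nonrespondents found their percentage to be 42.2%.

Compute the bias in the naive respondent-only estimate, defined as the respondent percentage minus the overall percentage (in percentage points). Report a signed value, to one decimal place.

Nonresponse fraction = 1 − 0.47 = 0.53.
Bias = (nonresponse fraction) × (respondent percentage − nonrespondent percentage)
     = 0.53 × (16 − 42.2) = 0.53 × -26.2 = -13.886.

-13.9 percentage points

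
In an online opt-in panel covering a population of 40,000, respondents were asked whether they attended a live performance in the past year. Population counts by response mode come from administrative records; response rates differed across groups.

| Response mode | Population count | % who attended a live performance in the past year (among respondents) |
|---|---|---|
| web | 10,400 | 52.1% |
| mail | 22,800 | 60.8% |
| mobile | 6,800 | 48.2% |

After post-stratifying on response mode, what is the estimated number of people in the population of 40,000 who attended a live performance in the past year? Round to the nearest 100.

22,600

Estimated count per cell = population count × respondent percentage:
  web: 10,400 × 52.1% = 5418.4
  mail: 22,800 × 60.8% = 13862.4
  mobile: 6,800 × 48.2% = 3277.6
Estimated total = 22558.4 → 22,600.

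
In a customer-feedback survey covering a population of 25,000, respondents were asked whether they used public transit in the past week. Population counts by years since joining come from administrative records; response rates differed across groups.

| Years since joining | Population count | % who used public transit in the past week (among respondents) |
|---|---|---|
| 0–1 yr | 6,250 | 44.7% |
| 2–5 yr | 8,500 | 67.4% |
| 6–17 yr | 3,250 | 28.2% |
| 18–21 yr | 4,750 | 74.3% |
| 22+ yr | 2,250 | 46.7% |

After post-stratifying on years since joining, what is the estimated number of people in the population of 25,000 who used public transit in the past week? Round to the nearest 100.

Apply each group's respondent rate to its population count:
  0–1 yr: 6,250 × 44.7% = 2793.75
  2–5 yr: 8,500 × 67.4% = 5729
  6–17 yr: 3,250 × 28.2% = 916.5
  18–21 yr: 4,750 × 74.3% = 3529.25
  22+ yr: 2,250 × 46.7% = 1050.75
Estimated total = 14019.2 → 14,000.

14,000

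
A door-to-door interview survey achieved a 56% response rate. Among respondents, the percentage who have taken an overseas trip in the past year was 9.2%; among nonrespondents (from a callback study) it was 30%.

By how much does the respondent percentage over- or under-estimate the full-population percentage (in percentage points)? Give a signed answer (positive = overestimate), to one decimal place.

-9.2 percentage points

Nonresponse fraction = 1 − 0.56 = 0.44.
Bias = (nonresponse fraction) × (respondent percentage − nonrespondent percentage)
     = 0.44 × (9.2 − 30) = 0.44 × -20.8 = -9.152.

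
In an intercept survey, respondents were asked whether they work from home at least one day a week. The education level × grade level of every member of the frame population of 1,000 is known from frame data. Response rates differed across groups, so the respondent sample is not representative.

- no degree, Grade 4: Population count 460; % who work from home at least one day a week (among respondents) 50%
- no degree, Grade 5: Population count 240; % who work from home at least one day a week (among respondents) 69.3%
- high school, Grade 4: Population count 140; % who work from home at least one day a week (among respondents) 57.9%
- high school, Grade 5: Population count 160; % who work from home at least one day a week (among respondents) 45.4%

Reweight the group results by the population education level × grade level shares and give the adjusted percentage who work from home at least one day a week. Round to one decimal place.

Each cell contributes population-share × respondent value:
  no degree, Grade 4: (460/1,000) × 50 = 23
  no degree, Grade 5: (240/1,000) × 69.3 = 16.632
  high school, Grade 4: (140/1,000) × 57.9 = 8.106
  high school, Grade 5: (160/1,000) × 45.4 = 7.264
Post-stratified estimate = 55.002 → 55.0%.

55.0%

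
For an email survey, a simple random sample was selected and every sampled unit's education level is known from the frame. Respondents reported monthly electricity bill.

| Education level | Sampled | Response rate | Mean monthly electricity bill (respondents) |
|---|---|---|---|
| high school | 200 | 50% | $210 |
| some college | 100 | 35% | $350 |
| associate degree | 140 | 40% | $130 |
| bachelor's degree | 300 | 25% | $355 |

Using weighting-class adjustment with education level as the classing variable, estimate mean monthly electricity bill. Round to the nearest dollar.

$273

Each respondent's weight = sampled/responded in their class; summing within a class gives n_sampled, so:
  high school: 200 × 210 = 42,000
  some college: 100 × 350 = 35,000
  associate degree: 140 × 130 = 18,200
  bachelor's degree: 300 × 355 = 106,500
Adjusted estimate = 201,700 / 740 = 272.568 → $273.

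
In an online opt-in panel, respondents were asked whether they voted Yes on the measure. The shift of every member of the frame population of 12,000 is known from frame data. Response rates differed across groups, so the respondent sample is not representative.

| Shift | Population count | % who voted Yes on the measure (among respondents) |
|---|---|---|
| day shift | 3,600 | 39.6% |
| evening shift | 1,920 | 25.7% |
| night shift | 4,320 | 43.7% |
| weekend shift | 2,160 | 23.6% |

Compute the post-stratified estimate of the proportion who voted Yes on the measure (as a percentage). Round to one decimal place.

36.0%

Post-stratification weights by population share, not respondent share:
  day shift: (3,600/12,000) × 39.6 = 11.88
  evening shift: (1,920/12,000) × 25.7 = 4.112
  night shift: (4,320/12,000) × 43.7 = 15.732
  weekend shift: (2,160/12,000) × 23.6 = 4.248
Post-stratified estimate = 35.972 → 36.0%.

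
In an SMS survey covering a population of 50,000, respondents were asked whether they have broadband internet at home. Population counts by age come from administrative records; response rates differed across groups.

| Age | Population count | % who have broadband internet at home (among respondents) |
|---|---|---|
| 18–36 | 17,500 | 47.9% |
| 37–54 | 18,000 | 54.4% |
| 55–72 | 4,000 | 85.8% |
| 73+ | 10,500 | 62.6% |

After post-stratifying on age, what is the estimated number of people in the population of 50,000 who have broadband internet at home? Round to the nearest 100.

Estimated count per cell = population count × respondent percentage:
  18–36: 17,500 × 47.9% = 8382.5
  37–54: 18,000 × 54.4% = 9792
  55–72: 4,000 × 85.8% = 3432
  73+: 10,500 × 62.6% = 6573
Estimated total = 28179.5 → 28,200.

28,200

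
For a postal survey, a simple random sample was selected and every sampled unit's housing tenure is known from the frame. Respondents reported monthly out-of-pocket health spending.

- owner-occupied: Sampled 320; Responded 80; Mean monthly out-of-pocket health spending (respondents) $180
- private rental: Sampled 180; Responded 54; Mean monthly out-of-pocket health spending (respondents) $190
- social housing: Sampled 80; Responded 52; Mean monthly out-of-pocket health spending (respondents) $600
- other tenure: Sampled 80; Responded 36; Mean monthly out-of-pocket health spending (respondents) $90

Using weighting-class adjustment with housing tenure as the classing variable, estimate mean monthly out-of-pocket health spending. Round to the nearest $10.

$220

Response rates by class: owner-occupied 80/320 = 25%, private rental 54/180 = 30%, social housing 52/80 = 65%, other tenure 36/80 = 45%.
Weighting each respondent by the inverse class response rate inflates each class back to its sampled size, so the class weight is n_sampled:
  owner-occupied: 320 × 180 = 57,600
  private rental: 180 × 190 = 34,200
  social housing: 80 × 600 = 48,000
  other tenure: 80 × 90 = 7200
Adjusted estimate = 147,000 / 660 = 222.727 → $220.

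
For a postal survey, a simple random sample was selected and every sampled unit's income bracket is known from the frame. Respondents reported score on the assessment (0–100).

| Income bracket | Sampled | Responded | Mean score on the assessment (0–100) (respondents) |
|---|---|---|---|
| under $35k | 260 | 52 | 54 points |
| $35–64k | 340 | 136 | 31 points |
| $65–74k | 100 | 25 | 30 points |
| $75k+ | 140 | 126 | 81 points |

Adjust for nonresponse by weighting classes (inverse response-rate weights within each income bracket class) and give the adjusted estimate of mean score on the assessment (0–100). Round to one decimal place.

Response rates by class: under $35k 52/260 = 20%, $35–64k 136/340 = 40%, $65–74k 25/100 = 25%, $75k+ 126/140 = 90%.
With weight = n_sampled/n_responded per class, the weighted class total is n_sampled:
  under $35k: 260 × 54 = 14,040
  $35–64k: 340 × 31 = 10,540
  $65–74k: 100 × 30 = 3000
  $75k+: 140 × 81 = 11,340
Adjusted estimate = 38,920 / 840 = 46.3333 → 46.3.

46.3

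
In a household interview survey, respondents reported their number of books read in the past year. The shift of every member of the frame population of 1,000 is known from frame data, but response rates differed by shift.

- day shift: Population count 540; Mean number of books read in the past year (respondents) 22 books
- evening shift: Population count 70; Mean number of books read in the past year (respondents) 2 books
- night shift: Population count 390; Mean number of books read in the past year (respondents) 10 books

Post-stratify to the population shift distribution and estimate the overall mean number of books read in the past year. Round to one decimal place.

15.9

Reweight to the known shift distribution:
  day shift: (540/1,000) × 22 = 11.88
  evening shift: (70/1,000) × 2 = 0.14
  night shift: (390/1,000) × 10 = 3.9
Post-stratified estimate = 15.92 → 15.9.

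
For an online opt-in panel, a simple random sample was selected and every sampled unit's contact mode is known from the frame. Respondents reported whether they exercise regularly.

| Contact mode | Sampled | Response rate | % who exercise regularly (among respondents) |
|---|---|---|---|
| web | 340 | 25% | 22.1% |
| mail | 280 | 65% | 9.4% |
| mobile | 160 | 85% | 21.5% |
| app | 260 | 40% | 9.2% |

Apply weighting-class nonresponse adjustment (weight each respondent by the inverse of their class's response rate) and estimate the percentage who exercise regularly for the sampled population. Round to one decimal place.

Weighting each respondent by the inverse class response rate inflates each class back to its sampled size, so the class weight is n_sampled:
  web: 340 × 22.1 = 7514
  mail: 280 × 9.4 = 2632
  mobile: 160 × 21.5 = 3440
  app: 260 × 9.2 = 2392
Adjusted estimate = 15,978 / 1,040 = 15.3635 → 15.4%.

15.4%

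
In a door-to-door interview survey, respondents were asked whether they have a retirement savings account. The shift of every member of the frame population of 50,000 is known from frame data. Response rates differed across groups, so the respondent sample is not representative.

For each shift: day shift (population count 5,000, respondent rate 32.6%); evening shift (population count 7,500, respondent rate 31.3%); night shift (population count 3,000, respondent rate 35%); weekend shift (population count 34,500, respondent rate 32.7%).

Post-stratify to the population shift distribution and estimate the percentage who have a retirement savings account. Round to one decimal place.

Reweight to the known shift distribution:
  day shift: (5,000/50,000) × 32.6 = 3.26
  evening shift: (7,500/50,000) × 31.3 = 4.695
  night shift: (3,000/50,000) × 35 = 2.1
  weekend shift: (34,500/50,000) × 32.7 = 22.563
Post-stratified estimate = 32.618 → 32.6%.

32.6%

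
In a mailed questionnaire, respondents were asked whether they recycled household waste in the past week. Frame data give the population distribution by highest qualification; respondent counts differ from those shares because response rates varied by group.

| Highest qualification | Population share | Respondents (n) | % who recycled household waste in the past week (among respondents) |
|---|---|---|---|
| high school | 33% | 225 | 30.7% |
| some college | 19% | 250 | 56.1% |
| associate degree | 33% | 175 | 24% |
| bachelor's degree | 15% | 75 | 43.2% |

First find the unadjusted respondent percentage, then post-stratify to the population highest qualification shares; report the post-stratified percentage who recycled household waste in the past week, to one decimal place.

35.2%

Without adjustment, the pooled respondent share is:
  (225/725)×30.7 + (250/725)×56.1 + (175/725)×24 + (75/725)×43.2 = 39.1345%
Post-stratifying to population shares instead:
  0.33×30.7 + 0.19×56.1 + 0.33×24 + 0.15×43.2 = 35.19%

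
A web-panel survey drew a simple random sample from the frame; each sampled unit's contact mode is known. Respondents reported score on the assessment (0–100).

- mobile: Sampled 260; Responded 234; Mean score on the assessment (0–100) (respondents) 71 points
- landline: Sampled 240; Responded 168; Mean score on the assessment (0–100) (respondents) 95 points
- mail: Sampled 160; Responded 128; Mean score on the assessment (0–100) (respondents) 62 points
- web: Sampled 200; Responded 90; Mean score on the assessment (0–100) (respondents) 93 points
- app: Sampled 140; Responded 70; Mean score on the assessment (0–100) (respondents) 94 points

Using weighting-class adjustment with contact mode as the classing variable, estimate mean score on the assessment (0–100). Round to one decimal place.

82.9

Response rates by class: mobile 234/260 = 90%, landline 168/240 = 70%, mail 128/160 = 80%, web 90/200 = 45%, app 70/140 = 50%.
With weight = n_sampled/n_responded per class, the weighted class total is n_sampled:
  mobile: 260 × 71 = 18,460
  landline: 240 × 95 = 22,800
  mail: 160 × 62 = 9920
  web: 200 × 93 = 18,600
  app: 140 × 94 = 13,160
Adjusted estimate = 82,940 / 1,000 = 82.94 → 82.9.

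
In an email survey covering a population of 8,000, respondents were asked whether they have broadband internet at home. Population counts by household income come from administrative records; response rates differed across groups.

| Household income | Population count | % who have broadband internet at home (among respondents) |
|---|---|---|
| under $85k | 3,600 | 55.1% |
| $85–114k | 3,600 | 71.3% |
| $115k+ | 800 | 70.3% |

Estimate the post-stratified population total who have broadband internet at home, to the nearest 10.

5,110

Apply each group's respondent rate to its population count:
  under $85k: 3,600 × 55.1% = 1983.6
  $85–114k: 3,600 × 71.3% = 2566.8
  $115k+: 800 × 70.3% = 562.4
Estimated total = 5112.8 → 5,110.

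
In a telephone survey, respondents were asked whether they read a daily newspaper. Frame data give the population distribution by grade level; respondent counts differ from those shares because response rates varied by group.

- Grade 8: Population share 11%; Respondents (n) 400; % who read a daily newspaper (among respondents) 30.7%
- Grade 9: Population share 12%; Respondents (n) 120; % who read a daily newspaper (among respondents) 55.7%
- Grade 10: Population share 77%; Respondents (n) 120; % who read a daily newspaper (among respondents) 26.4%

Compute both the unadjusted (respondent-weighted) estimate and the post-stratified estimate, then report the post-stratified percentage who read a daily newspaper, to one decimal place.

30.4%

Unadjusted (pooled respondent) estimate weights by respondent counts:
  (400/640)×30.7 + (120/640)×55.7 + (120/640)×26.4 = 34.5812%
Reweighting by population grade level shares:
  0.11×30.7 + 0.12×55.7 + 0.77×26.4 = 30.389%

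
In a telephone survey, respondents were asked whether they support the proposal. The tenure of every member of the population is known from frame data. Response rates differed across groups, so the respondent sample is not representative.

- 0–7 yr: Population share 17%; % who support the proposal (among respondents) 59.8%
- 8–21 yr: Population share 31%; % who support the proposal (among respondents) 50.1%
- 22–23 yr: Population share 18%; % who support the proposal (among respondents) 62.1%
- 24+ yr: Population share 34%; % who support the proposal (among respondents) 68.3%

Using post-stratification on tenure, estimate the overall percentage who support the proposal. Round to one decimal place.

60.1%

Each cell contributes population-share × respondent value:
  0–7 yr: 0.17 × 59.8 = 10.166
  8–21 yr: 0.31 × 50.1 = 15.531
  22–23 yr: 0.18 × 62.1 = 11.178
  24+ yr: 0.34 × 68.3 = 23.222
Post-stratified estimate = 60.097 → 60.1%.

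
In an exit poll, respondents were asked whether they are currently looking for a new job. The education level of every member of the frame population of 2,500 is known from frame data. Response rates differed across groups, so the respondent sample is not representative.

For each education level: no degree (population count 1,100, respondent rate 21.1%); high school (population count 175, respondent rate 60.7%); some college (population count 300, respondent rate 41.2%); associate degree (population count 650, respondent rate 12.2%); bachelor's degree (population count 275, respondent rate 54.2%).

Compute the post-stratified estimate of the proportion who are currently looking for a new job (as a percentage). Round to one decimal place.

27.6%

Post-stratification weights by population share, not respondent share:
  no degree: (1,100/2,500) × 21.1 = 9.284
  high school: (175/2,500) × 60.7 = 4.249
  some college: (300/2,500) × 41.2 = 4.944
  associate degree: (650/2,500) × 12.2 = 3.172
  bachelor's degree: (275/2,500) × 54.2 = 5.962
Post-stratified estimate = 27.611 → 27.6%.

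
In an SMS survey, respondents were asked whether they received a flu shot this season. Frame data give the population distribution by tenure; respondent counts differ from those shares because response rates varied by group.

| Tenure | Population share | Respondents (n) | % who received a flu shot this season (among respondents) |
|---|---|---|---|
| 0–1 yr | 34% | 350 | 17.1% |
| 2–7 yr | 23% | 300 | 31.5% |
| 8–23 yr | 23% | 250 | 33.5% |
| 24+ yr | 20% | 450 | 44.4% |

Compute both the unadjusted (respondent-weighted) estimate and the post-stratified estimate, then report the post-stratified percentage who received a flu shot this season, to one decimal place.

29.6%

Naive respondent-only estimate (weights = respondent counts):
  (350/1350)×17.1 + (300/1350)×31.5 + (250/1350)×33.5 + (450/1350)×44.4 = 32.437%
Reweighting by population tenure shares:
  0.34×17.1 + 0.23×31.5 + 0.23×33.5 + 0.2×44.4 = 29.644%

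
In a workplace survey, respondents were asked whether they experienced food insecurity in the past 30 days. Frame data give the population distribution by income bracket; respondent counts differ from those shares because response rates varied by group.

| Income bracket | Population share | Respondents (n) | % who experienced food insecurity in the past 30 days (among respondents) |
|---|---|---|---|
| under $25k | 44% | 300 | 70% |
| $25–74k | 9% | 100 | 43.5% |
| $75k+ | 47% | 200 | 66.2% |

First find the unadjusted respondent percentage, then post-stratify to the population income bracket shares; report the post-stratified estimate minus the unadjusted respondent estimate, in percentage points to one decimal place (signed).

Unadjusted (pooled respondent) estimate weights by respondent counts:
  (300/600)×70 + (100/600)×43.5 + (200/600)×66.2 = 64.3167%
Post-stratified estimate weights by population shares:
  0.44×70 + 0.09×43.5 + 0.47×66.2 = 65.829%
Difference = 65.829 − 64.3167 = 1.5123 pp.

+1.5 percentage points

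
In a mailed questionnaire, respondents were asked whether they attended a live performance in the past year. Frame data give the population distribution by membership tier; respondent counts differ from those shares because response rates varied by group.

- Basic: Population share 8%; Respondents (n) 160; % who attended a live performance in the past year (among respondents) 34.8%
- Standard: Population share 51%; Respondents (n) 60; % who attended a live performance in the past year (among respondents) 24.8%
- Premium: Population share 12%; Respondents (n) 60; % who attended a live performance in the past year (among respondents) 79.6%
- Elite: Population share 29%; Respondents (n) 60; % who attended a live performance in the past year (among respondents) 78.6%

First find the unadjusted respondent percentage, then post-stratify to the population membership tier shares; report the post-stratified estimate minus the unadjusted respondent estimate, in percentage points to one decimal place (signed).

-0.9 percentage points

Without adjustment, the pooled respondent share is:
  (160/340)×34.8 + (60/340)×24.8 + (60/340)×79.6 + (60/340)×78.6 = 48.6706%
Post-stratifying to population shares instead:
  0.08×34.8 + 0.51×24.8 + 0.12×79.6 + 0.29×78.6 = 47.778%
Difference = 47.778 − 48.6706 = -0.8926 pp.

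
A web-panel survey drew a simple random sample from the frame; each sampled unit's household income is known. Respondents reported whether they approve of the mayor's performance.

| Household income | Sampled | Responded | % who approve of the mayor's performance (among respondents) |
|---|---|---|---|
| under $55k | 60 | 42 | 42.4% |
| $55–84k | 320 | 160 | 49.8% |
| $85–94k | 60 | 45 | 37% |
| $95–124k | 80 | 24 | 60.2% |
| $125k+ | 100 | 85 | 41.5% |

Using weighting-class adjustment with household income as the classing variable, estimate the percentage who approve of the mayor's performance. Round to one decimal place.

47.8%

Response rates by class: under $55k 42/60 = 70%, $55–84k 160/320 = 50%, $85–94k 45/60 = 75%, $95–124k 24/80 = 30%, $125k+ 85/100 = 85%.
With weight = n_sampled/n_responded per class, the weighted class total is n_sampled:
  under $55k: 60 × 42.4 = 2544
  $55–84k: 320 × 49.8 = 15,936
  $85–94k: 60 × 37 = 2220
  $95–124k: 80 × 60.2 = 4816
  $125k+: 100 × 41.5 = 4150
Adjusted estimate = 29,666 / 620 = 47.8484 → 47.8%.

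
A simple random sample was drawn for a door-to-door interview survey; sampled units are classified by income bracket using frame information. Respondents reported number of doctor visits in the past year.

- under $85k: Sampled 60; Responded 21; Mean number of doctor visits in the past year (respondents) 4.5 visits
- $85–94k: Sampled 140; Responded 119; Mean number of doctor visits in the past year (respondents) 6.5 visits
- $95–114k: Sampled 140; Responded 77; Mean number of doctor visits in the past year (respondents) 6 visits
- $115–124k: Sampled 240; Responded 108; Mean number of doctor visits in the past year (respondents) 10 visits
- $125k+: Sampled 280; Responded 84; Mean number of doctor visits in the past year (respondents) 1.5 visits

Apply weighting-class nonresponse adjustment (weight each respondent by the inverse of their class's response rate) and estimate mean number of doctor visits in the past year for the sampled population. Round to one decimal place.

5.6

Response rates by class: under $85k 21/60 = 35%, $85–94k 119/140 = 85%, $95–114k 77/140 = 55%, $115–124k 108/240 = 45%, $125k+ 84/280 = 30%.
Inverse-response-rate weighting restores each class to its sampled count, so class totals weight by n_sampled:
  under $85k: 60 × 4.5 = 270
  $85–94k: 140 × 6.5 = 910
  $95–114k: 140 × 6 = 840
  $115–124k: 240 × 10 = 2400
  $125k+: 280 × 1.5 = 420
Adjusted estimate = 4840 / 860 = 5.62791 → 5.6.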